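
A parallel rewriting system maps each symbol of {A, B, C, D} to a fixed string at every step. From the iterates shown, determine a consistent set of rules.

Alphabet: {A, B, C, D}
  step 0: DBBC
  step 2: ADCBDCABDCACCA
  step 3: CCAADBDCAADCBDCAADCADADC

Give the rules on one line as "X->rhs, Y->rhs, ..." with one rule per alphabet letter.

A->C, B->BD, C->AD, D->CA

  step 2 ⇒ step 3: ADCBDCABDCACCA ⇒ C·CA·AD·BD·CA·AD·C·BD·CA·AD·C·AD·AD·C
    A ↦ C
    B ↦ BD
    C ↦ AD
    D ↦ CA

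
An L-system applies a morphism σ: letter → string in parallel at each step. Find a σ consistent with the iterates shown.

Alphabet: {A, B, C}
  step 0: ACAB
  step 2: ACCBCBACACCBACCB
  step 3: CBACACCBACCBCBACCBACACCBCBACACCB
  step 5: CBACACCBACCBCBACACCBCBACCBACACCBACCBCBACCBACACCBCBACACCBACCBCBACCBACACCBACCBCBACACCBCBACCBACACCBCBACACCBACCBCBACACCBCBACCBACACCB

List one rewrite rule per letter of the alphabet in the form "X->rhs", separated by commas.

A->CB, B->CB, C->AC

  step 2 ⇒ step 3: ACCBCBACACCBACCB ⇒ CB·AC·AC·CB·AC·CB·CB·AC·CB·AC·AC·CB·CB·AC·AC·CB
    A ↦ CB
    B ↦ CB
    C ↦ AC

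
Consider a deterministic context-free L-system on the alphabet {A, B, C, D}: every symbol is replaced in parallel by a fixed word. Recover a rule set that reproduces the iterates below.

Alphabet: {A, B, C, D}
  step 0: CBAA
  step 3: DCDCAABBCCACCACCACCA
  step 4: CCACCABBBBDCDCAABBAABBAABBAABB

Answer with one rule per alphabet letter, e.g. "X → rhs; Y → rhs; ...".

A->BB, B->DC, C->A, D->CC

  step 3 ⇒ step 4: DCDCAABBCCACCACCACCA ⇒ CC·A·CC·A·BB·BB·DC·DC·A·A·BB·A·A·BB·A·A·BB·A·A·BB
    A ↦ BB
    B ↦ DC
    C ↦ A
    D ↦ CC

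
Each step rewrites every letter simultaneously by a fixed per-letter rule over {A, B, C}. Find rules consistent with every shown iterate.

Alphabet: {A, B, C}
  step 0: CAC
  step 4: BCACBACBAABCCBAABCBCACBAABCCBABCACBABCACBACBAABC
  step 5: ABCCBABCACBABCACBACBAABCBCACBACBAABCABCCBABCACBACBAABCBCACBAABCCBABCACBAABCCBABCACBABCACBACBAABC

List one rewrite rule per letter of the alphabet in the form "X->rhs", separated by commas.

  step 4 ⇒ step 5: BCACBACBAABCCBAABCBCACBAABCCBABCACBABCACBACBAABC ⇒ A·BC·CBA·BC·A·CBA·BC·A·CBA·CBA·A·BC·BC·A·CBA·CBA·A·BC·A·BC·CBA·BC·A·CBA·CBA·A·BC·BC·A·CBA·A·BC·CBA·BC·A·CBA·A·BC·CBA·BC·A·CBA·BC·A·CBA·CBA·A·BC
    A ↦ CBA
    B ↦ A
    C ↦ BC

A->CBA, B->A, C->BC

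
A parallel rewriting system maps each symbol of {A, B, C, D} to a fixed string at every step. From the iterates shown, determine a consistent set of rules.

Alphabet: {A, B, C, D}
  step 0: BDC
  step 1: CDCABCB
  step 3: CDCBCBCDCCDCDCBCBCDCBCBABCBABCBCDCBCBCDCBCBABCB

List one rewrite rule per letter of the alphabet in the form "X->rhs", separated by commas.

  step 0 ⇒ step 1: BDC ⇒ CDC·A·BCB
    B ↦ CDC
    C ↦ BCB
    D ↦ A
    A ↦ CD  (constrained at step 1)

A->CD, B->CDC, C->BCB, D->A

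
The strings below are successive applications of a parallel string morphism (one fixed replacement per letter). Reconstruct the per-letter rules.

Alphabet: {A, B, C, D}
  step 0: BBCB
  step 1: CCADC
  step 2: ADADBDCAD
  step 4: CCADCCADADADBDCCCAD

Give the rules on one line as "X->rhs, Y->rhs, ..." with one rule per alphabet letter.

  step 1 ⇒ step 2: CCADC ⇒ AD·AD·BD·C·AD
    A ↦ BD
    C ↦ AD
    D ↦ C
  step 0 ⇒ step 1: BBCB ⇒ C·C·AD·C
    B ↦ C

A->BD, B->C, C->AD, D->C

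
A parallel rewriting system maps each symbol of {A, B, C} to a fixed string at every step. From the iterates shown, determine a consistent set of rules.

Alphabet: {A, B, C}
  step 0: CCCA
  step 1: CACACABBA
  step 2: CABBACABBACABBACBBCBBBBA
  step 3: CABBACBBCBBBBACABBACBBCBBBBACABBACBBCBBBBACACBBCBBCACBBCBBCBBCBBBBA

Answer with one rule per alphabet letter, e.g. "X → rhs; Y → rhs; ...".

  step 2 ⇒ step 3: CABBACABBACABBACBBCBBBBA ⇒ CA·BBA·CBB·CBB·BBA·CA·BBA·CBB·CBB·BBA·CA·BBA·CBB·CBB·BBA·CA·CBB·CBB·CA·CBB·CBB·CBB·CBB·BBA
    A ↦ BBA
    B ↦ CBB
    C ↦ CA

A->BBA, B->CBB, C->CA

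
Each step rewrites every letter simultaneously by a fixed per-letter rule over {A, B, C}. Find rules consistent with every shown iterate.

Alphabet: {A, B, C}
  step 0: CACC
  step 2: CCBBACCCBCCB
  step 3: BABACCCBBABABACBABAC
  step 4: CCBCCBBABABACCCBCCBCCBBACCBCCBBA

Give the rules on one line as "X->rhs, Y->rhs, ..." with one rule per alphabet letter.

A->CB, B->C, C->BA

  step 3 ⇒ step 4: BABACCCBBABABACBABAC ⇒ C·CB·C·CB·BA·BA·BA·C·C·CB·C·CB·C·CB·BA·C·CB·C·CB·BA
    A ↦ CB
    B ↦ C
    C ↦ BA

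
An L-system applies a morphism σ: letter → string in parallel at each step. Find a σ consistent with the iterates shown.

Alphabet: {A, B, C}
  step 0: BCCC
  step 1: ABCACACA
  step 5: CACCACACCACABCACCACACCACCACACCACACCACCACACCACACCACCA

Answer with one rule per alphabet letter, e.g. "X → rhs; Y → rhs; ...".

  step 0 ⇒ step 1: BCCC ⇒ AB·CA·CA·CA
    B ↦ AB
    C ↦ CA
    A ↦ C  (constrained at step 1)

A->C, B->AB, C->CA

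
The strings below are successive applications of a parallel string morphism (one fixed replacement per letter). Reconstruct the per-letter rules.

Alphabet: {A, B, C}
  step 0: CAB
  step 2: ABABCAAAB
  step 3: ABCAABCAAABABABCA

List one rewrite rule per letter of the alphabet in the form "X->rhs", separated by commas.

A->AB, B->CA, C->A

  step 2 ⇒ step 3: ABABCAAAB ⇒ AB·CA·AB·CA·A·AB·AB·AB·CA
    A ↦ AB
    B ↦ CA
    C ↦ A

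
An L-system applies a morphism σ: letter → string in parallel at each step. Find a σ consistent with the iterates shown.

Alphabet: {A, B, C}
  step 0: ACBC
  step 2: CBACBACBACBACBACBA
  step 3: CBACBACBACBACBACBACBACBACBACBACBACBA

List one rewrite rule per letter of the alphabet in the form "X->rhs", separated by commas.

  step 2 ⇒ step 3: CBACBACBACBACBACBA ⇒ CBA·C·BA·CBA·C·BA·CBA·C·BA·CBA·C·BA·CBA·C·BA·CBA·C·BA
    A ↦ BA
    B ↦ C
    C ↦ CBA

A->BA, B->C, C->CBA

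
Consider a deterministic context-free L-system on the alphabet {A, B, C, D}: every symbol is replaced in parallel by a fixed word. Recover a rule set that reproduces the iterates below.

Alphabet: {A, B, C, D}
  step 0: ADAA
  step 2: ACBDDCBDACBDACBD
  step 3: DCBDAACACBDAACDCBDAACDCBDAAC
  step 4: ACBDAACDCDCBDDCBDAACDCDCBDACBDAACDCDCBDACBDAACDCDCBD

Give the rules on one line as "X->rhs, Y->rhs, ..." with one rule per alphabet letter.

A->DC, B->A, C->BD, D->AC

  step 3 ⇒ step 4: DCBDAACACBDAACDCBDAACDCBDAAC ⇒ AC·BD·A·AC·DC·DC·BD·DC·BD·A·AC·DC·DC·BD·AC·BD·A·AC·DC·DC·BD·AC·BD·A·AC·DC·DC·BD
    A ↦ DC
    B ↦ A
    C ↦ BD
    D ↦ AC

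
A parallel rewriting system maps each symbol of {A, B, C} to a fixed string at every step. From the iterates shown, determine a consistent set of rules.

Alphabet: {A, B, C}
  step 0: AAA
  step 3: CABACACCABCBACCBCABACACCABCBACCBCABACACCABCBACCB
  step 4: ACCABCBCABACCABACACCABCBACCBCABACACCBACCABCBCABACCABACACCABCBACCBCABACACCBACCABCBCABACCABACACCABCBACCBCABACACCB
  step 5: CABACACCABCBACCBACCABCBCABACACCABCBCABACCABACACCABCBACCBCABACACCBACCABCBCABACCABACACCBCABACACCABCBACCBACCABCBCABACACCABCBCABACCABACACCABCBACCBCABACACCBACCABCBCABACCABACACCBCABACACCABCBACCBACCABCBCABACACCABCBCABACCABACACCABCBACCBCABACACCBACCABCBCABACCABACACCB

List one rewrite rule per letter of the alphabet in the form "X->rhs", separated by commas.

A->CAB, B->CB, C->AC

  step 4 ⇒ step 5: ACCABCBCABACCABACACCABCBACCBCABACACCBACCABCBCABACCABACACCABCBACCBCABACACCBACCABCBCABACCABACACCABCBACCBCABACACCB ⇒ CAB·AC·AC·CAB·CB·AC·CB·AC·CAB·CB·CAB·AC·AC·CAB·CB·CAB·AC·CAB·AC·AC·CAB·CB·AC·CB·CAB·AC·AC·CB·AC·CAB·CB·CAB·AC·CAB·AC·AC·CB·CAB·AC·AC·CAB·CB·AC·CB·AC·CAB·CB·CAB·AC·AC·CAB·CB·CAB·AC·CAB·AC·AC·CAB·CB·AC·CB·CAB·AC·AC·CB·AC·CAB·CB·CAB·AC·CAB·AC·AC·CB·CAB·AC·AC·CAB·CB·AC·CB·AC·CAB·CB·CAB·AC·AC·CAB·CB·CAB·AC·CAB·AC·AC·CAB·CB·AC·CB·CAB·AC·AC·CB·AC·CAB·CB·CAB·AC·CAB·AC·AC·CB
    A ↦ CAB
    B ↦ CB
    C ↦ AC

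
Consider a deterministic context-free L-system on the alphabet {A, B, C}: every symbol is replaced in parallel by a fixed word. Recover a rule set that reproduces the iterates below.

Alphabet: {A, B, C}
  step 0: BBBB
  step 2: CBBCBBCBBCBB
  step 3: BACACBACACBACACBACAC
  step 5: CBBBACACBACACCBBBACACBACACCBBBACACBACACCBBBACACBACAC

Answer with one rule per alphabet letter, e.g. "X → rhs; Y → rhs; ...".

A->CB, B->AC, C->B

  step 2 ⇒ step 3: CBBCBBCBBCBB ⇒ B·AC·AC·B·AC·AC·B·AC·AC·B·AC·AC
    B ↦ AC
    C ↦ B
    A ↦ CB  (constrained at step 3)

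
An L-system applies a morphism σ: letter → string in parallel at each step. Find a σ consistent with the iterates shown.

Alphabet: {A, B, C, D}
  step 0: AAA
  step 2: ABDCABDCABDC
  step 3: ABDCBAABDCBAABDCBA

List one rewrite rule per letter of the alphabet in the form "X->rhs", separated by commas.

A->AB, B->DC, C->A, D->B

  step 2 ⇒ step 3: ABDCABDCABDC ⇒ AB·DC·B·A·AB·DC·B·A·AB·DC·B·A
    A ↦ AB
    B ↦ DC
    C ↦ A
    D ↦ B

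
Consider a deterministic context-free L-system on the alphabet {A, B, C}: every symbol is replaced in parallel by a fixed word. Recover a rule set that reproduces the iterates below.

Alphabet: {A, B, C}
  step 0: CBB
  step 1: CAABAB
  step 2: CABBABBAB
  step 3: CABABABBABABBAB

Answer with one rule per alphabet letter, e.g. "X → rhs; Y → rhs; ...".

A->B, B->AB, C->CA

  step 2 ⇒ step 3: CABBABBAB ⇒ CA·B·AB·AB·B·AB·AB·B·AB
    A ↦ B
    B ↦ AB
    C ↦ CA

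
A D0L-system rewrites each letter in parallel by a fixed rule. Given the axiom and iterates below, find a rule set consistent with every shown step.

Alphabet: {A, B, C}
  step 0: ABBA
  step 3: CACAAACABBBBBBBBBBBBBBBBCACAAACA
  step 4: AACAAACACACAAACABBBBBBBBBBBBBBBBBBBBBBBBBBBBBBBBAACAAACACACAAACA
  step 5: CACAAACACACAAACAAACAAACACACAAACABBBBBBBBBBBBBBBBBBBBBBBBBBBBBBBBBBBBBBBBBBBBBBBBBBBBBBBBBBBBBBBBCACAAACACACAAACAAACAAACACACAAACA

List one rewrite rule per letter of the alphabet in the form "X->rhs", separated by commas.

A->CA, B->BB, C->AA

  step 4 ⇒ step 5: AACAAACACACAAACABBBBBBBBBBBBBBBBBBBBBBBBBBBBBBBBAACAAACACACAAACA ⇒ CA·CA·AA·CA·CA·CA·AA·CA·AA·CA·AA·CA·CA·CA·AA·CA·BB·BB·BB·BB·BB·BB·BB·BB·BB·BB·BB·BB·BB·BB·BB·BB·BB·BB·BB·BB·BB·BB·BB·BB·BB·BB·BB·BB·BB·BB·BB·BB·CA·CA·AA·CA·CA·CA·AA·CA·AA·CA·AA·CA·CA·CA·AA·CA
    A ↦ CA
    B ↦ BB
    C ↦ AA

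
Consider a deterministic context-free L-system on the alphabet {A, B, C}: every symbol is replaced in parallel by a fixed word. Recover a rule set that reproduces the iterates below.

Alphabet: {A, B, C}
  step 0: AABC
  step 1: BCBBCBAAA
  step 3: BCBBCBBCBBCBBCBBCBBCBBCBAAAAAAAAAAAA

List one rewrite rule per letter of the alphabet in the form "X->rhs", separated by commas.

A->BCB, B->A, C->AA

  step 0 ⇒ step 1: AABC ⇒ BCB·BCB·A·AA
    A ↦ BCB
    B ↦ A
    C ↦ AA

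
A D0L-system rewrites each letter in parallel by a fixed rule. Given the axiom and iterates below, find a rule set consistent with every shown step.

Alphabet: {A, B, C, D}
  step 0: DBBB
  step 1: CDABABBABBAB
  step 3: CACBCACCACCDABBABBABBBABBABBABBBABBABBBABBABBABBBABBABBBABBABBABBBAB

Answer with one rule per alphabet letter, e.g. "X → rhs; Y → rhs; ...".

A->B, B->BAB, C->CAC, D->CDA

  step 0 ⇒ step 1: DBBB ⇒ CDA·BAB·BAB·BAB
    B ↦ BAB
    D ↦ CDA
    A ↦ B  (constrained at step 1)
    C ↦ CAC  (constrained at step 1)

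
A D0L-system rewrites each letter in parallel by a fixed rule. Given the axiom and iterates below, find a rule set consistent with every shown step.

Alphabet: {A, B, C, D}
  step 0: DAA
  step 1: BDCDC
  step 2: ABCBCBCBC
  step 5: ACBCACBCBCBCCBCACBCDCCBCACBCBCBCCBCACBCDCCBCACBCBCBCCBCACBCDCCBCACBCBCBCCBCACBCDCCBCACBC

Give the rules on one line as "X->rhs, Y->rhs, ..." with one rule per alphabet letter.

  step 1 ⇒ step 2: BDCDC ⇒ A·B·CBC·B·CBC
    B ↦ A
    C ↦ CBC
    D ↦ B
  step 0 ⇒ step 1: DAA ⇒ B·DC·DC
    A ↦ DC

A->DC, B->A, C->CBC, D->B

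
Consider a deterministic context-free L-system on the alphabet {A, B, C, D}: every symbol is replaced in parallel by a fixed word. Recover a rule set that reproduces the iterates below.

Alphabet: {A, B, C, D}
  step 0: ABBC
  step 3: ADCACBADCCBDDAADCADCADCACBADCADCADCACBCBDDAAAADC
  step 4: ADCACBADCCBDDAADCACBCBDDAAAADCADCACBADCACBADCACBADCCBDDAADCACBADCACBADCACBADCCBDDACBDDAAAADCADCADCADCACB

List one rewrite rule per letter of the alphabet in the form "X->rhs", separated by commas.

  step 3 ⇒ step 4: ADCACBADCCBDDAADCADCADCACBADCADCADCACBCBDDAAAADC ⇒ ADC·A·CB·ADC·CB·DDA·ADC·A·CB·CB·DDA·A·A·ADC·ADC·A·CB·ADC·A·CB·ADC·A·CB·ADC·CB·DDA·ADC·A·CB·ADC·A·CB·ADC·A·CB·ADC·CB·DDA·CB·DDA·A·A·ADC·ADC·ADC·ADC·A·CB
    A ↦ ADC
    B ↦ DDA
    C ↦ CB
    D ↦ A

A->ADC, B->DDA, C->CB, D->A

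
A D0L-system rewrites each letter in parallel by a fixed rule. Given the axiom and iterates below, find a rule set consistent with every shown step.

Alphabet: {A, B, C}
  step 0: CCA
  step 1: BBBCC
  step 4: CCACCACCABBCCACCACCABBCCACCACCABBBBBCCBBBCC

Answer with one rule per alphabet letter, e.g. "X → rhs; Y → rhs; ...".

  step 0 ⇒ step 1: CCA ⇒ B·B·BCC
    A ↦ BCC
    C ↦ B
    B ↦ CCA  (constrained at step 1)

A->BCC, B->CCA, C->B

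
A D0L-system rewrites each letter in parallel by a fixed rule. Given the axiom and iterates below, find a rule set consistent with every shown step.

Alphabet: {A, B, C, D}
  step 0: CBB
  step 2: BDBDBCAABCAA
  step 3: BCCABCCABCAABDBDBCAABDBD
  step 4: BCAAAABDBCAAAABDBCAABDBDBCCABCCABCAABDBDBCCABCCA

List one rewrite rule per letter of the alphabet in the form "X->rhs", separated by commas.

  step 3 ⇒ step 4: BCCABCCABCAABDBDBCAABDBD ⇒ BC·AA·AA·BD·BC·AA·AA·BD·BC·AA·BD·BD·BC·CA·BC·CA·BC·AA·BD·BD·BC·CA·BC·CA
    A ↦ BD
    B ↦ BC
    C ↦ AA
    D ↦ CA

A->BD, B->BC, C->AA, D->CA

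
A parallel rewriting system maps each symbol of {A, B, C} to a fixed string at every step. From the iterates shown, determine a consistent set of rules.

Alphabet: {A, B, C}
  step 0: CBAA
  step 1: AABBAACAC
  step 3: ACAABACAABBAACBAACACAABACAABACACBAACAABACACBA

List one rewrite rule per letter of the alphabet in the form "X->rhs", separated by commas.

  step 0 ⇒ step 1: CBAA ⇒ AAB·BA·AC·AC
    A ↦ AC
    B ↦ BA
    C ↦ AAB

A->AC, B->BA, C->AAB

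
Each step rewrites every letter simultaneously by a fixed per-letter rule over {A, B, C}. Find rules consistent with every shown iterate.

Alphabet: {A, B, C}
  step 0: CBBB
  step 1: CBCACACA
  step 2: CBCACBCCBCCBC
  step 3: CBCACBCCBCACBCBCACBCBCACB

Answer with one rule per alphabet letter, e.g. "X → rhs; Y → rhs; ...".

A->C, B->CA, C->CB

  step 2 ⇒ step 3: CBCACBCCBCCBC ⇒ CB·CA·CB·C·CB·CA·CB·CB·CA·CB·CB·CA·CB
    A ↦ C
    B ↦ CA
    C ↦ CB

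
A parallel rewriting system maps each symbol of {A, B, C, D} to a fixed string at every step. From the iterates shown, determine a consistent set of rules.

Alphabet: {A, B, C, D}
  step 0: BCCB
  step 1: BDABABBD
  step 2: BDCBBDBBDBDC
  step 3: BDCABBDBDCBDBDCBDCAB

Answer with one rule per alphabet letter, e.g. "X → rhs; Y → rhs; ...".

A->B, B->BD, C->AB, D->C

  step 2 ⇒ step 3: BDCBBDBBDBDC ⇒ BD·C·AB·BD·BD·C·BD·BD·C·BD·C·AB
    B ↦ BD
    C ↦ AB
    D ↦ C
  step 1 ⇒ step 2: BDABABBD ⇒ BD·C·B·BD·B·BD·BD·C
    A ↦ B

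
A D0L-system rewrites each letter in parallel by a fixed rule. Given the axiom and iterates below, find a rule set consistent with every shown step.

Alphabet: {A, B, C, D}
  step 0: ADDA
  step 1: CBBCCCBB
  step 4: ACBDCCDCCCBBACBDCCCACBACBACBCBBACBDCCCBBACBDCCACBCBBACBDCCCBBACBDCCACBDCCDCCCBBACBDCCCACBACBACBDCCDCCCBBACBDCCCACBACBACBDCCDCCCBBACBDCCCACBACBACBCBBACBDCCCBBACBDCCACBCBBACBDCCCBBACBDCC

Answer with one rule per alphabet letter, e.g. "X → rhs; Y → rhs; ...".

  step 0 ⇒ step 1: ADDA ⇒ CBB·C·C·CBB
    A ↦ CBB
    D ↦ C
    B ↦ DCC  (constrained at step 1)
    C ↦ ACB  (constrained at step 1)

A->CBB, B->DCC, C->ACB, D->C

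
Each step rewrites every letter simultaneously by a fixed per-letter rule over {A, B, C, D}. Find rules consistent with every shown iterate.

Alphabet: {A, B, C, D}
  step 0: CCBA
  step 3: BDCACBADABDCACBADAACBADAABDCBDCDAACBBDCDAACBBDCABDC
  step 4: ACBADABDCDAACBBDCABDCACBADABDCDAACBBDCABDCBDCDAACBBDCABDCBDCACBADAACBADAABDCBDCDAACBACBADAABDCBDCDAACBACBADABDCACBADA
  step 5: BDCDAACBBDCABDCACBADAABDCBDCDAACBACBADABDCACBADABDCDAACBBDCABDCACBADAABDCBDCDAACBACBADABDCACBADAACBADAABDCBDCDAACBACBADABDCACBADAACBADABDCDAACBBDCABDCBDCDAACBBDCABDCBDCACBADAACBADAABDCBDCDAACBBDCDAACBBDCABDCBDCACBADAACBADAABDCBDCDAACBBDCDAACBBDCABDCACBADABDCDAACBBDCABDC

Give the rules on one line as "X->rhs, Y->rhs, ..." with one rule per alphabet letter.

  step 4 ⇒ step 5: ACBADABDCDAACBBDCABDCACBADABDCDAACBBDCABDCBDCDAACBBDCABDCBDCACBADAACBADAABDCBDCDAACBACBADAABDCBDCDAACBACBADABDCACBADA ⇒ BDC·DA·ACB·BDC·A·BDC·ACB·A·DA·A·BDC·BDC·DA·ACB·ACB·A·DA·BDC·ACB·A·DA·BDC·DA·ACB·BDC·A·BDC·ACB·A·DA·A·BDC·BDC·DA·ACB·ACB·A·DA·BDC·ACB·A·DA·ACB·A·DA·A·BDC·BDC·DA·ACB·ACB·A·DA·BDC·ACB·A·DA·ACB·A·DA·BDC·DA·ACB·BDC·A·BDC·BDC·DA·ACB·BDC·A·BDC·BDC·ACB·A·DA·ACB·A·DA·A·BDC·BDC·DA·ACB·BDC·DA·ACB·BDC·A·BDC·BDC·ACB·A·DA·ACB·A·DA·A·BDC·BDC·DA·ACB·BDC·DA·ACB·BDC·A·BDC·ACB·A·DA·BDC·DA·ACB·BDC·A·BDC
    A ↦ BDC
    B ↦ ACB
    C ↦ DA
    D ↦ A

A->BDC, B->ACB, C->DA, D->A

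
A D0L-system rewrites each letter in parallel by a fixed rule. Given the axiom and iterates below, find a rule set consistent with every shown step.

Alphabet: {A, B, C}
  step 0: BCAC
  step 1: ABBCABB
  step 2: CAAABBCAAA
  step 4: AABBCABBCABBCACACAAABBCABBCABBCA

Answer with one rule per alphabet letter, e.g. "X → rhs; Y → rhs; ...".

A->CA, B->A, C->BB

  step 1 ⇒ step 2: ABBCABB ⇒ CA·A·A·BB·CA·A·A
    A ↦ CA
    B ↦ A
    C ↦ BB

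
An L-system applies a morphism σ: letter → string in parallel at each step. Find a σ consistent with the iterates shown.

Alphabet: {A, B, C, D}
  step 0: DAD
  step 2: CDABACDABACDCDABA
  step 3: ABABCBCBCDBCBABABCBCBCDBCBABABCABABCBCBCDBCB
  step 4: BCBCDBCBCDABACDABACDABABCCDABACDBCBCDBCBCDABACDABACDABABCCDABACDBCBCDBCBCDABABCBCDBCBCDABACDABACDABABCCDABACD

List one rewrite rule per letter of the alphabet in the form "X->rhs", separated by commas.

A->BCB, B->CD, C->ABA, D->BC

  step 3 ⇒ step 4: ABABCBCBCDBCBABABCBCBCDBCBABABCABABCBCBCDBCB ⇒ BCB·CD·BCB·CD·ABA·CD·ABA·CD·ABA·BC·CD·ABA·CD·BCB·CD·BCB·CD·ABA·CD·ABA·CD·ABA·BC·CD·ABA·CD·BCB·CD·BCB·CD·ABA·BCB·CD·BCB·CD·ABA·CD·ABA·CD·ABA·BC·CD·ABA·CD
    A ↦ BCB
    B ↦ CD
    C ↦ ABA
    D ↦ BC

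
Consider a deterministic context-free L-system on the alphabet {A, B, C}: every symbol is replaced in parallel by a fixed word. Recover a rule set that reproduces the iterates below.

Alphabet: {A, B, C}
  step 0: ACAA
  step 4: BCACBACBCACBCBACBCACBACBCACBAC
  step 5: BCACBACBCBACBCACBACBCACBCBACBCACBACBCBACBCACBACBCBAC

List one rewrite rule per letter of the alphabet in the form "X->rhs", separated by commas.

  step 4 ⇒ step 5: BCACBACBCACBCBACBCACBACBCACBAC ⇒ BC·AC·B·AC·BC·B·AC·BC·AC·B·AC·BC·AC·BC·B·AC·BC·AC·B·AC·BC·B·AC·BC·AC·B·AC·BC·B·AC
    A ↦ B
    B ↦ BC
    C ↦ AC

A->B, B->BC, C->AC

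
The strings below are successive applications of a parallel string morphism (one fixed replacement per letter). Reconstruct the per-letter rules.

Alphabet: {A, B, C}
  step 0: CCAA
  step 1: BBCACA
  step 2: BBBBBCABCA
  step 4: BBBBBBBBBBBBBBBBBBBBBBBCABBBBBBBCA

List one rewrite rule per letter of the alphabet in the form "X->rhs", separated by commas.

  step 1 ⇒ step 2: BBCACA ⇒ BB·BB·B·CA·B·CA
    A ↦ CA
    B ↦ BB
    C ↦ B

A->CA, B->BB, C->B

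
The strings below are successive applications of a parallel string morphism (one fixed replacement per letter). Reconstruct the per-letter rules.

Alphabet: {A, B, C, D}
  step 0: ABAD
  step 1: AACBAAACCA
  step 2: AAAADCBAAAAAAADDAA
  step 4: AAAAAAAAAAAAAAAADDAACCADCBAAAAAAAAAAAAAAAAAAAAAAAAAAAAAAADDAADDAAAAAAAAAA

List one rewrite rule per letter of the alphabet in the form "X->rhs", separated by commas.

  step 1 ⇒ step 2: AACBAAACCA ⇒ AA·AA·D·CBA·AA·AA·AA·D·D·AA
    A ↦ AA
    B ↦ CBA
    C ↦ D
  step 0 ⇒ step 1: ABAD ⇒ AA·CBA·AA·CCA
    D ↦ CCA

A->AA, B->CBA, C->D, D->CCA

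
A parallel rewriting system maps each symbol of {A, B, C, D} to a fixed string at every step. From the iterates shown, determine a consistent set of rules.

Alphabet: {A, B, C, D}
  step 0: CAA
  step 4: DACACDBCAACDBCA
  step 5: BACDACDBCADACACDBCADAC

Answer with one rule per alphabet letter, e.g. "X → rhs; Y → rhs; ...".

  step 4 ⇒ step 5: DACACDBCAACDBCA ⇒ B·AC·D·AC·D·B·CA·D·AC·AC·D·B·CA·D·AC
    A ↦ AC
    B ↦ CA
    C ↦ D
    D ↦ B

A->AC, B->CA, C->D, D->B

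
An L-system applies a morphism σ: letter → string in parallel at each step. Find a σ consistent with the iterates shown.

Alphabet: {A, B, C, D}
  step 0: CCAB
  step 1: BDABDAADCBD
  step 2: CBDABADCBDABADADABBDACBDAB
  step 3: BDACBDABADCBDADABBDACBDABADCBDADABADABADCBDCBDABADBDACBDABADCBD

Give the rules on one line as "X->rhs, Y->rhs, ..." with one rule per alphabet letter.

A->AD, B->CBD, C->BDA, D->AB

  step 2 ⇒ step 3: CBDABADCBDABADADABBDACBDAB ⇒ BDA·CBD·AB·AD·CBD·AD·AB·BDA·CBD·AB·AD·CBD·AD·AB·AD·AB·AD·CBD·CBD·AB·AD·BDA·CBD·AB·AD·CBD
    A ↦ AD
    B ↦ CBD
    C ↦ BDA
    D ↦ AB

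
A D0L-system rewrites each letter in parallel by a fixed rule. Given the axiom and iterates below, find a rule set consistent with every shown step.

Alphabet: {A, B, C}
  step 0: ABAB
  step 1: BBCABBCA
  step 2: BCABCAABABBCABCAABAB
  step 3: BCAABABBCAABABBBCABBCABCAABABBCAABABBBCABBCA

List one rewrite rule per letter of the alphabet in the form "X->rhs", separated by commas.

A->B, B->BCA, C->ABA

  step 2 ⇒ step 3: BCABCAABABBCABCAABAB ⇒ BCA·ABA·B·BCA·ABA·B·B·BCA·B·BCA·BCA·ABA·B·BCA·ABA·B·B·BCA·B·BCA
    A ↦ B
    B ↦ BCA
    C ↦ ABA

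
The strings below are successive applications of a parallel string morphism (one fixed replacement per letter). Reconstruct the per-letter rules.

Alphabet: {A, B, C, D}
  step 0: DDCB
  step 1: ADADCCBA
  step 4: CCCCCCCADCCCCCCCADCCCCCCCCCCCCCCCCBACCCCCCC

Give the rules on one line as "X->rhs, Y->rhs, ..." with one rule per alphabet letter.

  step 0 ⇒ step 1: DDCB ⇒ AD·AD·CC·BA
    B ↦ BA
    C ↦ CC
    D ↦ AD
    A ↦ C  (constrained at step 1)

A->C, B->BA, C->CC, D->AD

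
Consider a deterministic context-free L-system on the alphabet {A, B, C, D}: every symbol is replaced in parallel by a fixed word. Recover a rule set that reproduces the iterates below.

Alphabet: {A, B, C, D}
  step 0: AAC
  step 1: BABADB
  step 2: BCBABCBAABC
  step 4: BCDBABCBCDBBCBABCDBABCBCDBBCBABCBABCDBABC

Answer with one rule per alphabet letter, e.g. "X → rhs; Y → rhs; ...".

A->BA, B->BC, C->DB, D->A

  step 1 ⇒ step 2: BABADB ⇒ BC·BA·BC·BA·A·BC
    A ↦ BA
    B ↦ BC
    D ↦ A
  step 0 ⇒ step 1: AAC ⇒ BA·BA·DB
    C ↦ DB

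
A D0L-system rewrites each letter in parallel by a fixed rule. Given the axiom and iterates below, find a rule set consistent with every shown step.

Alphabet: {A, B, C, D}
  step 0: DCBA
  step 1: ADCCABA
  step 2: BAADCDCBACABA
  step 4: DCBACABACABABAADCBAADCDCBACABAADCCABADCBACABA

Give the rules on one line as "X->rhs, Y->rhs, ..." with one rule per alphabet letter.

A->BA, B->CA, C->DC, D->A

  step 1 ⇒ step 2: ADCCABA ⇒ BA·A·DC·DC·BA·CA·BA
    A ↦ BA
    B ↦ CA
    C ↦ DC
    D ↦ A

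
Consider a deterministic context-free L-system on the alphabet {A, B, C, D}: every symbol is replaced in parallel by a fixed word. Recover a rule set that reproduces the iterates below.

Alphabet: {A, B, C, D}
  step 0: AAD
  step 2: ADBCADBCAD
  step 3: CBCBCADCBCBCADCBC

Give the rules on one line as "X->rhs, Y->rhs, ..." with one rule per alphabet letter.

  step 2 ⇒ step 3: ADBCADBCAD ⇒ CB·C·BC·AD·CB·C·BC·AD·CB·C
    A ↦ CB
    B ↦ BC
    C ↦ AD
    D ↦ C

A->CB, B->BC, C->AD, D->C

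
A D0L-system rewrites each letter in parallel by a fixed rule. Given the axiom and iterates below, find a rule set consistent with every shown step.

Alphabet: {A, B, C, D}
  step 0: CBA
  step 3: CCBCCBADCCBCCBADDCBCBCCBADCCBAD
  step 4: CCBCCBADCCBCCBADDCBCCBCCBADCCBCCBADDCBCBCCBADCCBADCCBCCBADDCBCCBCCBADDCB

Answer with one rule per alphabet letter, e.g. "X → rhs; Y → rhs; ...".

  step 3 ⇒ step 4: CCBCCBADCCBCCBADDCBCBCCBADCCBAD ⇒ CCB·CCB·AD·CCB·CCB·AD·D·CB·CCB·CCB·AD·CCB·CCB·AD·D·CB·CB·CCB·AD·CCB·AD·CCB·CCB·AD·D·CB·CCB·CCB·AD·D·CB
    A ↦ D
    B ↦ AD
    C ↦ CCB
    D ↦ CB

A->D, B->AD, C->CCB, D->CB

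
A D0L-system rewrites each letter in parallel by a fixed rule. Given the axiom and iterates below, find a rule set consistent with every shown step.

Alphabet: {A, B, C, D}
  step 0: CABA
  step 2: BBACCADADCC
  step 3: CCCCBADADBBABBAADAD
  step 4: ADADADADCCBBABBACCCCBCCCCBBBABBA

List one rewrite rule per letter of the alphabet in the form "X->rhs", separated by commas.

  step 3 ⇒ step 4: CCCCBADADBBABBAADAD ⇒ AD·AD·AD·AD·CC·B·BA·B·BA·CC·CC·B·CC·CC·B·B·BA·B·BA
    A ↦ B
    B ↦ CC
    C ↦ AD
    D ↦ BA

A->B, B->CC, C->AD, D->BA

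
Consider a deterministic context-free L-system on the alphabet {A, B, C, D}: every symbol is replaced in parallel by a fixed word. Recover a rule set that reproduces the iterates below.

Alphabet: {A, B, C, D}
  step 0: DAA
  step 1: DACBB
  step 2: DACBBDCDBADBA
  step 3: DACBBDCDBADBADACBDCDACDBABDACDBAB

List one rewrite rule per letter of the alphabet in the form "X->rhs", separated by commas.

  step 2 ⇒ step 3: DACBBDCDBADBA ⇒ DAC·B·BDC·DBA·DBA·DAC·BDC·DAC·DBA·B·DAC·DBA·B
    A ↦ B
    B ↦ DBA
    C ↦ BDC
    D ↦ DAC

A->B, B->DBA, C->BDC, D->DAC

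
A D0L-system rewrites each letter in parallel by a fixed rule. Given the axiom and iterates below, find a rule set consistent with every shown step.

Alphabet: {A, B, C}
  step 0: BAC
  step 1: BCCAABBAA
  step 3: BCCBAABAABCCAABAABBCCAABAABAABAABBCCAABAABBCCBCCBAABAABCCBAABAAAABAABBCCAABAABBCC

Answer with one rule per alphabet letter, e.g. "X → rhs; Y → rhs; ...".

  step 0 ⇒ step 1: BAC ⇒ BCC·AAB·BAA
    A ↦ AAB
    B ↦ BCC
    C ↦ BAA

A->AAB, B->BCC, C->BAA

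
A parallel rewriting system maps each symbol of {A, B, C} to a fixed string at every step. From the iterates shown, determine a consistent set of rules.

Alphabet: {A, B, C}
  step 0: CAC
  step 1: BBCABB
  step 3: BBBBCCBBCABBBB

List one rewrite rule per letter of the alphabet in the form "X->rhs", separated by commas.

  step 0 ⇒ step 1: CAC ⇒ BB·CA·BB
    A ↦ CA
    C ↦ BB
    B ↦ C  (constrained at step 1)

A->CA, B->C, C->BB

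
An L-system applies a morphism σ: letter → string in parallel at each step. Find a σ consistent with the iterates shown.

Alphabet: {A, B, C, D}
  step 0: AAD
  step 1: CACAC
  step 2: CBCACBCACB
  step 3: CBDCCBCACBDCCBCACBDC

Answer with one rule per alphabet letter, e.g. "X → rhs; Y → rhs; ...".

  step 2 ⇒ step 3: CBCACBCACB ⇒ CB·DC·CB·CA·CB·DC·CB·CA·CB·DC
    A ↦ CA
    B ↦ DC
    C ↦ CB
  step 0 ⇒ step 1: AAD ⇒ CA·CA·C
    D ↦ C

A->CA, B->DC, C->CB, D->C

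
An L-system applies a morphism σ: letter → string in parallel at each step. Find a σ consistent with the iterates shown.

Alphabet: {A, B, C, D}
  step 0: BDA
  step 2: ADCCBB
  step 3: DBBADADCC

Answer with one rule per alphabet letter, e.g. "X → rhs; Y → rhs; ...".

A->D, B->C, C->AD, D->BB

  step 2 ⇒ step 3: ADCCBB ⇒ D·BB·AD·AD·C·C
    A ↦ D
    B ↦ C
    C ↦ AD
    D ↦ BB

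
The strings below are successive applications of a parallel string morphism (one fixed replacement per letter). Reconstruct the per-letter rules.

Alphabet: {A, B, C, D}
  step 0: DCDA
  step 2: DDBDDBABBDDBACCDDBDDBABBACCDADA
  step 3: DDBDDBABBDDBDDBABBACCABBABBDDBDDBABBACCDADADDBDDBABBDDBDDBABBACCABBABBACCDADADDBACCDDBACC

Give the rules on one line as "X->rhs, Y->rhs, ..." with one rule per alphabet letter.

A->ACC, B->ABB, C->DA, D->DDB

  step 2 ⇒ step 3: DDBDDBABBDDBACCDDBDDBABBACCDADA ⇒ DDB·DDB·ABB·DDB·DDB·ABB·ACC·ABB·ABB·DDB·DDB·ABB·ACC·DA·DA·DDB·DDB·ABB·DDB·DDB·ABB·ACC·ABB·ABB·ACC·DA·DA·DDB·ACC·DDB·ACC
    A ↦ ACC
    B ↦ ABB
    C ↦ DA
    D ↦ DDB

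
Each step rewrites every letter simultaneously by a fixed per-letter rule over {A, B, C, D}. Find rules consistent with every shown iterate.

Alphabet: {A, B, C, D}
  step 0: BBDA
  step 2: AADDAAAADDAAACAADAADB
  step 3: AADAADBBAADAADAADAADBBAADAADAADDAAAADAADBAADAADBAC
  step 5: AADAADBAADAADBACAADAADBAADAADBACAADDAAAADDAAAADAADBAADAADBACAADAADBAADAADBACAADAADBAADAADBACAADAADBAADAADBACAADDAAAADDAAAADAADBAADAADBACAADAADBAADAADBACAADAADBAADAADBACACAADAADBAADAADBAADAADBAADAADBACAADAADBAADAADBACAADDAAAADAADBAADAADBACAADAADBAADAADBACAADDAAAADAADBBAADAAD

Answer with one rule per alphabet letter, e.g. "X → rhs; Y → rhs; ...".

A->AAD, B->AC, C->DAA, D->B

  step 2 ⇒ step 3: AADDAAAADDAAACAADAADB ⇒ AAD·AAD·B·B·AAD·AAD·AAD·AAD·B·B·AAD·AAD·AAD·DAA·AAD·AAD·B·AAD·AAD·B·AC
    A ↦ AAD
    B ↦ AC
    C ↦ DAA
    D ↦ B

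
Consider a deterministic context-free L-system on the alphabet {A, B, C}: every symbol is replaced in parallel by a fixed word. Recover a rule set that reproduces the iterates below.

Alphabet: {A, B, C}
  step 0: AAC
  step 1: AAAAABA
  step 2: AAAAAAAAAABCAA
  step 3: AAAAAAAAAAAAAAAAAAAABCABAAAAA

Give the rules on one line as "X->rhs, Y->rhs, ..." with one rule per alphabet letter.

  step 2 ⇒ step 3: AAAAAAAAAABCAA ⇒ AA·AA·AA·AA·AA·AA·AA·AA·AA·AA·BC·ABA·AA·AA
    A ↦ AA
    B ↦ BC
    C ↦ ABA

A->AA, B->BC, C->ABA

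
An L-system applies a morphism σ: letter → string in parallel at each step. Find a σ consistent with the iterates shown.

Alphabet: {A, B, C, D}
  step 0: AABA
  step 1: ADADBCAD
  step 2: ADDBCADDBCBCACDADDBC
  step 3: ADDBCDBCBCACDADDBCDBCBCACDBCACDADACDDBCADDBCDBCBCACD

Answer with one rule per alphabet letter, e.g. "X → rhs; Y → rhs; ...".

  step 2 ⇒ step 3: ADDBCADDBCBCACDADDBC ⇒ AD·DBC·DBC·BC·ACD·AD·DBC·DBC·BC·ACD·BC·ACD·AD·ACD·DBC·AD·DBC·DBC·BC·ACD
    A ↦ AD
    B ↦ BC
    C ↦ ACD
    D ↦ DBC

A->AD, B->BC, C->ACD, D->DBC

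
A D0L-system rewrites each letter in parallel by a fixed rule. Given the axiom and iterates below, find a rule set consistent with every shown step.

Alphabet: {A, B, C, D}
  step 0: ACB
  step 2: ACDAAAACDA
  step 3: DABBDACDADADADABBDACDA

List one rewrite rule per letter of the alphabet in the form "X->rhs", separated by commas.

  step 2 ⇒ step 3: ACDAAAACDA ⇒ DA·BBD·AC·DA·DA·DA·DA·BBD·AC·DA
    A ↦ DA
    C ↦ BBD
    D ↦ AC
    B ↦ A  (constrained at step 0)

A->DA, B->A, C->BBD, D->AC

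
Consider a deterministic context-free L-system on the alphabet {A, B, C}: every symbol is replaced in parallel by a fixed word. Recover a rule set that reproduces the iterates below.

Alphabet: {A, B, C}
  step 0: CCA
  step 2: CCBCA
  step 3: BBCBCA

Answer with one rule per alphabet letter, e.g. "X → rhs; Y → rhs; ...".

  step 2 ⇒ step 3: CCBCA ⇒ B·B·C·B·CA
    A ↦ CA
    B ↦ C
    C ↦ B

A->CA, B->C, C->B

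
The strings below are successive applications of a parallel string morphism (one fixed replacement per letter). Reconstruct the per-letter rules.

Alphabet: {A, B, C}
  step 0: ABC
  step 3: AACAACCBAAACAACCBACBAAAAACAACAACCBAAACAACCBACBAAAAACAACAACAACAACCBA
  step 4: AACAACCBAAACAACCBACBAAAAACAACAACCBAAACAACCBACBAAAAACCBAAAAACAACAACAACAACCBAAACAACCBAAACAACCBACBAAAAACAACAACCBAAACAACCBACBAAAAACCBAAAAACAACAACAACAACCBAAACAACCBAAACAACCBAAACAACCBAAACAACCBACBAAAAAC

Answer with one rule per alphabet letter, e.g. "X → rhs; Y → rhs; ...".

  step 3 ⇒ step 4: AACAACCBAAACAACCBACBAAAAACAACAACCBAAACAACCBACBAAAAACAACAACAACAACCBA ⇒ AAC·AAC·CBA·AAC·AAC·CBA·CBA·AA·AAC·AAC·AAC·CBA·AAC·AAC·CBA·CBA·AA·AAC·CBA·AA·AAC·AAC·AAC·AAC·AAC·CBA·AAC·AAC·CBA·AAC·AAC·CBA·CBA·AA·AAC·AAC·AAC·CBA·AAC·AAC·CBA·CBA·AA·AAC·CBA·AA·AAC·AAC·AAC·AAC·AAC·CBA·AAC·AAC·CBA·AAC·AAC·CBA·AAC·AAC·CBA·AAC·AAC·CBA·CBA·AA·AAC
    A ↦ AAC
    B ↦ AA
    C ↦ CBA

A->AAC, B->AA, C->CBA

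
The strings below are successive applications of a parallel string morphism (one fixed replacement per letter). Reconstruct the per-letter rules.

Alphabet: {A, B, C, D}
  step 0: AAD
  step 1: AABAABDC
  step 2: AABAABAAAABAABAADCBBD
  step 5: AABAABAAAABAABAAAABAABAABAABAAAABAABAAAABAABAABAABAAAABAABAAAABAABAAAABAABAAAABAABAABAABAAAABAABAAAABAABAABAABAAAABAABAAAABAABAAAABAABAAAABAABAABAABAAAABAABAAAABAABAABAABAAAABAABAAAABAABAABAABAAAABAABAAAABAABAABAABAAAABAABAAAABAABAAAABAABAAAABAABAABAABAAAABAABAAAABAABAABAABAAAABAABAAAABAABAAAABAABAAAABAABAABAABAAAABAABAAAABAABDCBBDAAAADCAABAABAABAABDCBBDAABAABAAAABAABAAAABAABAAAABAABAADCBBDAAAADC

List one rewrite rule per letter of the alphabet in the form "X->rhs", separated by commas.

A->AAB, B->AA, C->BBD, D->DC

  step 1 ⇒ step 2: AABAABDC ⇒ AAB·AAB·AA·AAB·AAB·AA·DC·BBD
    A ↦ AAB
    B ↦ AA
    C ↦ BBD
    D ↦ DC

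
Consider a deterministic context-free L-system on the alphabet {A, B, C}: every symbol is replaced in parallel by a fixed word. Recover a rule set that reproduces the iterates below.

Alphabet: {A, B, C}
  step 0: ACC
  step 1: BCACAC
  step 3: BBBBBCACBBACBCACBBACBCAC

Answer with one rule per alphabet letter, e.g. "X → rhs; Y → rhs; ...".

  step 0 ⇒ step 1: ACC ⇒ BC·AC·AC
    A ↦ BC
    C ↦ AC
    B ↦ BB  (constrained at step 1)

A->BC, B->BB, C->AC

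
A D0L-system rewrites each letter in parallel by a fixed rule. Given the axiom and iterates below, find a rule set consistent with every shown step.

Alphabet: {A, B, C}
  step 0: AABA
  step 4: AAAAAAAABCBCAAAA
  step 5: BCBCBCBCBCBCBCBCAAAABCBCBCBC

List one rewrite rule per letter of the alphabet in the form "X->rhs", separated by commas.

  step 4 ⇒ step 5: AAAAAAAABCBCAAAA ⇒ BC·BC·BC·BC·BC·BC·BC·BC·A·A·A·A·BC·BC·BC·BC
    A ↦ BC
    B ↦ A
    C ↦ A

A->BC, B->A, C->A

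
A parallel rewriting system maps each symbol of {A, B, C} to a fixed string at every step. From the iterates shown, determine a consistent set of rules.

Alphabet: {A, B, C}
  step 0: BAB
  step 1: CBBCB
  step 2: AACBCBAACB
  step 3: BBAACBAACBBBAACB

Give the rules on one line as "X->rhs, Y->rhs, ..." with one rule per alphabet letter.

  step 2 ⇒ step 3: AACBCBAACB ⇒ B·B·AA·CB·AA·CB·B·B·AA·CB
    A ↦ B
    B ↦ CB
    C ↦ AA

A->B, B->CB, C->AA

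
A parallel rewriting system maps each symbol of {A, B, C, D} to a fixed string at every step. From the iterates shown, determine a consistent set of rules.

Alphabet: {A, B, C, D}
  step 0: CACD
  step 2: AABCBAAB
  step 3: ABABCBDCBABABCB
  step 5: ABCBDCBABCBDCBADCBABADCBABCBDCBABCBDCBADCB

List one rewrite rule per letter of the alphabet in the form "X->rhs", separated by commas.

  step 2 ⇒ step 3: AABCBAAB ⇒ AB·AB·CB·D·CB·AB·AB·CB
    A ↦ AB
    B ↦ CB
    C ↦ D
    D ↦ A  (constrained at step 0)

A->AB, B->CB, C->D, D->A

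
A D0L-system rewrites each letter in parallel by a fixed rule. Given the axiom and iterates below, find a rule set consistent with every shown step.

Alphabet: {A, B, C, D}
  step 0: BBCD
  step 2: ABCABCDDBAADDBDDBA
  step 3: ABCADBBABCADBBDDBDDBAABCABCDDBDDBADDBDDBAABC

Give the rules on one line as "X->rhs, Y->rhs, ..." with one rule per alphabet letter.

A->ABC, B->A, C->DBB, D->DDB

  step 2 ⇒ step 3: ABCABCDDBAADDBDDBA ⇒ ABC·A·DBB·ABC·A·DBB·DDB·DDB·A·ABC·ABC·DDB·DDB·A·DDB·DDB·A·ABC
    A ↦ ABC
    B ↦ A
    C ↦ DBB
    D ↦ DDB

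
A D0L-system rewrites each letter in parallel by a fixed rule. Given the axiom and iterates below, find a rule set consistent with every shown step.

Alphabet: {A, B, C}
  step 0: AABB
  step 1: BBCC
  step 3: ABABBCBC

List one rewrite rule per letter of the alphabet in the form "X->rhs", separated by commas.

A->B, B->C, C->AB

  step 0 ⇒ step 1: AABB ⇒ B·B·C·C
    A ↦ B
    B ↦ C
    C ↦ AB  (constrained at step 1)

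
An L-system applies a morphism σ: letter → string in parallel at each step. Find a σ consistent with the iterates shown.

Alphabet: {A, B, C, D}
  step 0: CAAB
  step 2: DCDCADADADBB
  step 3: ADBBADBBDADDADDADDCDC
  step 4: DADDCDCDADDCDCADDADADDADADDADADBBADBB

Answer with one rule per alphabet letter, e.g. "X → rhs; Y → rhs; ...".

A->D, B->DC, C->BB, D->AD

  step 3 ⇒ step 4: ADBBADBBDADDADDADDCDC ⇒ D·AD·DC·DC·D·AD·DC·DC·AD·D·AD·AD·D·AD·AD·D·AD·AD·BB·AD·BB
    A ↦ D
    B ↦ DC
    C ↦ BB
    D ↦ AD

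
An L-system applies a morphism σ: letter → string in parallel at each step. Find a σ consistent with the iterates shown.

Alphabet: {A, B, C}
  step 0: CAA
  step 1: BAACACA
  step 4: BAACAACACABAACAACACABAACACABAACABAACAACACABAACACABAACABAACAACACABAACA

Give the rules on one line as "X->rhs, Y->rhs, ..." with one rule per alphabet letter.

  step 0 ⇒ step 1: CAA ⇒ BAA·CA·CA
    A ↦ CA
    C ↦ BAA
    B ↦ A  (constrained at step 1)

A->CA, B->A, C->BAA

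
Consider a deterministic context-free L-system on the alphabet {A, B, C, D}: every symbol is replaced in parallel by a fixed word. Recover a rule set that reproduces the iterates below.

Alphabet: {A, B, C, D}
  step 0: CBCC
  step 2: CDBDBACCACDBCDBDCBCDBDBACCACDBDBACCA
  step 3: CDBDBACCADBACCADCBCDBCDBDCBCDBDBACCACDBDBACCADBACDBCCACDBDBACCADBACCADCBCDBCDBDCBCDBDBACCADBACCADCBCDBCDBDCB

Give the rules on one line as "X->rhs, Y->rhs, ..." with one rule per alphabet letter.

A->DCB, B->CCA, C->CDB, D->DBA

  step 2 ⇒ step 3: CDBDBACCACDBCDBDCBCDBDBACCACDBDBACCA ⇒ CDB·DBA·CCA·DBA·CCA·DCB·CDB·CDB·DCB·CDB·DBA·CCA·CDB·DBA·CCA·DBA·CDB·CCA·CDB·DBA·CCA·DBA·CCA·DCB·CDB·CDB·DCB·CDB·DBA·CCA·DBA·CCA·DCB·CDB·CDB·DCB
    A ↦ DCB
    B ↦ CCA
    C ↦ CDB
    D ↦ DBA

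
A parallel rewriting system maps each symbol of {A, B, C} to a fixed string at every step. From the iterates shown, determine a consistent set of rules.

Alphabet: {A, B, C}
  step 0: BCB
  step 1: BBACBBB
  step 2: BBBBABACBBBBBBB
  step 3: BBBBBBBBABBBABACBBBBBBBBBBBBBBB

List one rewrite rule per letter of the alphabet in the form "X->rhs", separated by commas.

  step 2 ⇒ step 3: BBBBABACBBBBBBB ⇒ BB·BB·BB·BB·AB·BB·AB·ACB·BB·BB·BB·BB·BB·BB·BB
    A ↦ AB
    B ↦ BB
    C ↦ ACB

A->AB, B->BB, C->ACB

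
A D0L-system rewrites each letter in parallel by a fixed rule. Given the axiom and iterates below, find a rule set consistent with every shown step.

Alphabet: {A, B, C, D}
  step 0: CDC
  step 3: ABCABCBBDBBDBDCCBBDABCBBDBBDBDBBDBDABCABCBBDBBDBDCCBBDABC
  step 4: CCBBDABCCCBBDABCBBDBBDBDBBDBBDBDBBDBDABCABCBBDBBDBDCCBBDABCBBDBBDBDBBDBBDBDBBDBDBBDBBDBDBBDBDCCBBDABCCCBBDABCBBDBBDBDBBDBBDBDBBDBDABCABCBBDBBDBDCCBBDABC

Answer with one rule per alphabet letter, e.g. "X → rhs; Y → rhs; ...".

A->CC, B->BBD, C->ABC, D->BD

  step 3 ⇒ step 4: ABCABCBBDBBDBDCCBBDABCBBDBBDBDBBDBDABCABCBBDBBDBDCCBBDABC ⇒ CC·BBD·ABC·CC·BBD·ABC·BBD·BBD·BD·BBD·BBD·BD·BBD·BD·ABC·ABC·BBD·BBD·BD·CC·BBD·ABC·BBD·BBD·BD·BBD·BBD·BD·BBD·BD·BBD·BBD·BD·BBD·BD·CC·BBD·ABC·CC·BBD·ABC·BBD·BBD·BD·BBD·BBD·BD·BBD·BD·ABC·ABC·BBD·BBD·BD·CC·BBD·ABC
    A ↦ CC
    B ↦ BBD
    C ↦ ABC
    D ↦ BD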